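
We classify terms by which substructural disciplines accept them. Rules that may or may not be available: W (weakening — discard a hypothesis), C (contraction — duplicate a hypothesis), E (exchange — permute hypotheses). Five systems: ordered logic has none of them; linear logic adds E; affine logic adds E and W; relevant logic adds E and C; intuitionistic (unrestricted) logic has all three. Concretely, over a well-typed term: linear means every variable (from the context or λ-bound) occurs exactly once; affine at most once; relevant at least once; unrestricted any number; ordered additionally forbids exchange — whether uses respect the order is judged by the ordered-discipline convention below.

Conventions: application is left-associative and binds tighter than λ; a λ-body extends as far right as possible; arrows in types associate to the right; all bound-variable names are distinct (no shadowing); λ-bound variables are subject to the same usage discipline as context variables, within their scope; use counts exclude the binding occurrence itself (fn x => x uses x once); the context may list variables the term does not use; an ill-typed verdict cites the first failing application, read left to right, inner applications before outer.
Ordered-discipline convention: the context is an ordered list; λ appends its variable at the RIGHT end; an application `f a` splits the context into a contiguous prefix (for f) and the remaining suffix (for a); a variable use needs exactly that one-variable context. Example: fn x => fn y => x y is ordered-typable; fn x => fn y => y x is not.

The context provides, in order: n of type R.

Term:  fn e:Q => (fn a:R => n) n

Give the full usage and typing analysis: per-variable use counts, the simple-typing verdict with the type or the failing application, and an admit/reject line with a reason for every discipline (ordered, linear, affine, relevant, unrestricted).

usage: n: 2×; e [bound]: 0×; a [bound]: 0×
left-to-right use order: n, n
typing: ✓ — Q -> R
ordered ✗ (uses contraction: n ×2; unused: e, a — weakening required)
linear ✗ (uses contraction: n ×2; unused: e, a — weakening required)
affine ✗ (uses contraction: n ×2)
relevant ✗ (unused: e, a — weakening required)
unrestricted ✓ (type-checks (Q -> R) and nothing is barred)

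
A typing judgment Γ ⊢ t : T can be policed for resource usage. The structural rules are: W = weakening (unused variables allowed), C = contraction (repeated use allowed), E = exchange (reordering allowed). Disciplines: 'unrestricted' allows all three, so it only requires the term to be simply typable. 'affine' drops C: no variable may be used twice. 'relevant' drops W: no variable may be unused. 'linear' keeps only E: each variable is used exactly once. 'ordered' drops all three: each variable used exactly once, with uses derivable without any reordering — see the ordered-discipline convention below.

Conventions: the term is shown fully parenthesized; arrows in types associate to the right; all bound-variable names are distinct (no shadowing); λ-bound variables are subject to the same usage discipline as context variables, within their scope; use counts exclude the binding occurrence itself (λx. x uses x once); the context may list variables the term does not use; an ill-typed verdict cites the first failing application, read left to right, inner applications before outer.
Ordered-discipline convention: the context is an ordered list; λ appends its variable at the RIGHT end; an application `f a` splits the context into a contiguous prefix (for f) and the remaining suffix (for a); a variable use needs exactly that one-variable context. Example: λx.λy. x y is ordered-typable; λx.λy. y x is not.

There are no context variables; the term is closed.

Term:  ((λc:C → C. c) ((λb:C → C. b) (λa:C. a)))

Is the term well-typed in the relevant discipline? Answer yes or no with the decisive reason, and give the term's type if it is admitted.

yes — none of c, b, a goes unused; term : C → C
counts: c [bound]: 1×, b [bound]: 1×, a [bound]: 1×
uses in reading order: c, b, a
typing: well-typed — term : C → C
across the five disciplines: ordered ✓, linear ✓, affine ✓, relevant ✓, unrestricted ✓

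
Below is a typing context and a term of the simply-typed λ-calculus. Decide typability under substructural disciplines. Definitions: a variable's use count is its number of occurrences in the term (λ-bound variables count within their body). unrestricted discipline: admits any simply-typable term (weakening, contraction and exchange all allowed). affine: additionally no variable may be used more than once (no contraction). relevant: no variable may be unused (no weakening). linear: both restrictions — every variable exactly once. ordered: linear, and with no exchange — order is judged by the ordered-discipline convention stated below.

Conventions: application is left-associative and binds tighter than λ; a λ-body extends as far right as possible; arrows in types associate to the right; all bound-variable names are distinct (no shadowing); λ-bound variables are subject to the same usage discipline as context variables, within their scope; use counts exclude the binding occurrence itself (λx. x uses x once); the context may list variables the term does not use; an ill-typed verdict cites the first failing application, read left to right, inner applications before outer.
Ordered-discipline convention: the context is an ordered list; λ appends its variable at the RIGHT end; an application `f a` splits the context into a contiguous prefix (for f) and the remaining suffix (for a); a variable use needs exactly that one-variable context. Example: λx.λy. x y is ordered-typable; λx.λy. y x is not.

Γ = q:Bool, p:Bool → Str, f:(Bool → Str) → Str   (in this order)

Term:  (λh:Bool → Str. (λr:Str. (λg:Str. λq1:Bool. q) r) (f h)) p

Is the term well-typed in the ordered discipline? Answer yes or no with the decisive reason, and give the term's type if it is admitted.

no — g, q1 never used (weakening)
counts: q: 1, p: 1, f: 1, h (bound): 1, r (bound): 1, g (bound): 0, q1 (bound): 0
uses in reading order: q, r, f, h, p
typing: ✓ — Bool → Bool
per-discipline verdicts: ordered ✗ | linear ✗ | affine ✓ | relevant ✗ | unrestricted ✓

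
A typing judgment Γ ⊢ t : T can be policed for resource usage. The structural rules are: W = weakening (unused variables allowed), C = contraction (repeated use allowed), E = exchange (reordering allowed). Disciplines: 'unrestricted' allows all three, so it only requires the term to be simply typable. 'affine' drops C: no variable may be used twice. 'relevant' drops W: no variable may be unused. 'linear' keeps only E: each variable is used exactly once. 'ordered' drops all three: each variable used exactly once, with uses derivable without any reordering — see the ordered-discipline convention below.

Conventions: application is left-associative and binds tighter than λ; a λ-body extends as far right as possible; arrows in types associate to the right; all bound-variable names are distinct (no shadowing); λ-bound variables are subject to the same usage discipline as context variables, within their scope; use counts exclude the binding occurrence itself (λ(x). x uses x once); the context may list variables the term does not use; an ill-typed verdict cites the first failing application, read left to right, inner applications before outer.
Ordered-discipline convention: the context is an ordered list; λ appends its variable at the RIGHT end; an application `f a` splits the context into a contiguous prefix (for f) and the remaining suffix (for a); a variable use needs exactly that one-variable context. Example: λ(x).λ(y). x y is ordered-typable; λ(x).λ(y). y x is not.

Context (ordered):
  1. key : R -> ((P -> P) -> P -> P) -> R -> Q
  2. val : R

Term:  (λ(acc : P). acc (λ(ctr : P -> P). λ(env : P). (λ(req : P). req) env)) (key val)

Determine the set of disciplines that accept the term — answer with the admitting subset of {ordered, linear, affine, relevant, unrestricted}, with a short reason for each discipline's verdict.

accepted by: none
counts: key ×1; val ×1; acc (λ-bound) ×1; ctr (λ-bound) ×0; env (λ-bound) ×1; req (λ-bound) ×1
order of uses: acc, req, env, key, val
typing: ill-typed: non-function type P applied to an argument
ordered ✗ (not simply typable)
linear ✗ (fails simple typing)
affine ✗ (a type mismatch blocks all five)
relevant ✗ (the type mismatch rejects it)
unrestricted ✗ (not simply typable)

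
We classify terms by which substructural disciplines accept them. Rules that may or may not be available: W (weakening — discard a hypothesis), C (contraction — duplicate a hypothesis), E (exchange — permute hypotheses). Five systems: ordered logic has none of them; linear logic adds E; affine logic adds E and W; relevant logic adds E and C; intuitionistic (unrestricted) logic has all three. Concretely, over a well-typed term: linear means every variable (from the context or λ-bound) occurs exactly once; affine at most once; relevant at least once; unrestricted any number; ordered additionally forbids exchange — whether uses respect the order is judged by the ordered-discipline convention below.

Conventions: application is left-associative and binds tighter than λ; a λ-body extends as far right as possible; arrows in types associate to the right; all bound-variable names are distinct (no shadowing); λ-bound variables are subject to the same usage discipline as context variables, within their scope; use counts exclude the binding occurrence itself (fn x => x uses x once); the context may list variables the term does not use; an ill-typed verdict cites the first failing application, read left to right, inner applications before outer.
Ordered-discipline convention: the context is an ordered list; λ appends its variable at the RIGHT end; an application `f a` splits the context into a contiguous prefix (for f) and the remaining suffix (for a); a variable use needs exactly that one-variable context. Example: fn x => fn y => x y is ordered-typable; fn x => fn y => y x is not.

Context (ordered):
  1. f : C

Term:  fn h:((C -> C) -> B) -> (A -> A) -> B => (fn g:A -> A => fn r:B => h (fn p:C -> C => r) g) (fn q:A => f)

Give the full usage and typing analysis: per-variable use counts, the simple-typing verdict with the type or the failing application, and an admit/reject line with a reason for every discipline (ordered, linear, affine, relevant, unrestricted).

use counts: f=1; h (λ-bound)=1; g (λ-bound)=1; r (λ-bound)=1; p (λ-bound)=0; q (λ-bound)=0
left-to-right use order: h, r, g, f
typing: ill-typed: a function awaiting A -> A gets A -> C
ordered ✗ (not simply typable)
linear ✗ (fails simple typing)
affine ✗ (a type mismatch blocks all five)
relevant ✗ (the type mismatch rejects it)
unrestricted ✗ (not simply typable)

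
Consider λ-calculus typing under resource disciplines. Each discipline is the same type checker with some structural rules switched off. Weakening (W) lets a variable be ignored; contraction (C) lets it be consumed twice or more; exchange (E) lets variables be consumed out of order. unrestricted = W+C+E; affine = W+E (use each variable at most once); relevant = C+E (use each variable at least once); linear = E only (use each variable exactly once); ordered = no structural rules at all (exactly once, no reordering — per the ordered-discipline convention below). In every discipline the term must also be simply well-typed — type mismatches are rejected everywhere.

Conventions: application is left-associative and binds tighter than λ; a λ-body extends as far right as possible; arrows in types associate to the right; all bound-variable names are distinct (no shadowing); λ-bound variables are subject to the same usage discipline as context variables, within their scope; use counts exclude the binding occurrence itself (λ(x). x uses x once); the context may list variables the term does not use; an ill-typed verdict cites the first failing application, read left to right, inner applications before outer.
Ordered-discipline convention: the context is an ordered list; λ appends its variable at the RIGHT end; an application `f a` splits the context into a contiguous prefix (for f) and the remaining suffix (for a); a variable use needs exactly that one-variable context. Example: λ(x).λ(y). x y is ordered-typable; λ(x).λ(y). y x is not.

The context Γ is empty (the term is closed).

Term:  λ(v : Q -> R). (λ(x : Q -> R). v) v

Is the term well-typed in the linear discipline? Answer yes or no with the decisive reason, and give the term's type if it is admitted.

no — needs contraction — v ×2; x left unused
usage: v (λ-bound): 2×; x (λ-bound): 0×
uses in reading order: v, v
typing: ✓ — (Q -> R) -> Q -> R
per-discipline verdicts: ordered ✗ | linear ✗ | affine ✗ | relevant ✗ | unrestricted ✓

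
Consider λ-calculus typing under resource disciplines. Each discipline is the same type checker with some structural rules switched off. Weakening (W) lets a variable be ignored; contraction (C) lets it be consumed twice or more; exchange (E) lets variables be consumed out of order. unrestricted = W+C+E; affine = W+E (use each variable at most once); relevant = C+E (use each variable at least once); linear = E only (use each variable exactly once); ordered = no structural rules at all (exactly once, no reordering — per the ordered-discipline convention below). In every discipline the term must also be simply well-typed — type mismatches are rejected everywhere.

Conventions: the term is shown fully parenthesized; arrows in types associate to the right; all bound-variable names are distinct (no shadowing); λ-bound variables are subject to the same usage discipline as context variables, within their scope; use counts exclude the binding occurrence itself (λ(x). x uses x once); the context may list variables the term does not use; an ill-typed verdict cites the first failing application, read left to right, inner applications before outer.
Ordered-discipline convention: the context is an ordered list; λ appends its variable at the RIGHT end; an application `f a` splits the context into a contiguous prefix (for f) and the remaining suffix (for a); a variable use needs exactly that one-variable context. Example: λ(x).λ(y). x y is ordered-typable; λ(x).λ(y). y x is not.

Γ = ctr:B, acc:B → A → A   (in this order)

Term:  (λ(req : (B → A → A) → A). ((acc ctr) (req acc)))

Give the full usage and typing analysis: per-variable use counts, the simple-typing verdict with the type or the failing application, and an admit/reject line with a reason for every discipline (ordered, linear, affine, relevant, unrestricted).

counts: ctr ×1; acc ×2; req (bound) ×1
use order (left to right): acc, ctr, req, acc
typing: the term checks, with type ((B → A → A) → A) → A
ordered ✗ (uses contraction: acc ×2)
linear ✗ (uses contraction: acc ×2)
affine ✗ (uses contraction: acc ×2)
relevant ✓ (ctr, acc, req: all used, weakening unneeded)
unrestricted ✓ (type-checks (((B → A → A) → A) → A) and nothing is barred)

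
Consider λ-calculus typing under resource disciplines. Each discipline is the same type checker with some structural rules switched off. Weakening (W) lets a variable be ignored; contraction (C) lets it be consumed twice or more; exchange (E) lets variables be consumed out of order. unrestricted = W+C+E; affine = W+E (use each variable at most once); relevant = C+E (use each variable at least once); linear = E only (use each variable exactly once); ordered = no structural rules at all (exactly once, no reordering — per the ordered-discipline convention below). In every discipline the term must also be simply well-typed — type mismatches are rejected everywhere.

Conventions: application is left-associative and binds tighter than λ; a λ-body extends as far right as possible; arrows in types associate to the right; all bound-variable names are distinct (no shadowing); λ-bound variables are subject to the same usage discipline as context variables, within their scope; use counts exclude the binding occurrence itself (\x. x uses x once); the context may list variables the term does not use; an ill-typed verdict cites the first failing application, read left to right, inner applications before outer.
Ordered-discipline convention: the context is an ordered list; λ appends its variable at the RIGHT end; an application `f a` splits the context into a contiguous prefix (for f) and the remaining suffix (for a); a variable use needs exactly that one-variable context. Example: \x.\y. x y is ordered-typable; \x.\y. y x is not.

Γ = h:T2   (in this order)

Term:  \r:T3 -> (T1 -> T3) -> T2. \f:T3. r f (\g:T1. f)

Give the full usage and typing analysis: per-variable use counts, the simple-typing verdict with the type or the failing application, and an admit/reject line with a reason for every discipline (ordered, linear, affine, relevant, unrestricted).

usage: h ×0; r (λ-bound) ×1; f (λ-bound) ×2; g (λ-bound) ×0
left-to-right use order: r, f, f
typing: well-typed at (T3 -> (T1 -> T3) -> T2) -> T3 -> T2
ordered: ✗, needs contraction — f ×2; h, g left unused
linear: ✗, needs contraction — f ×2; h, g left unused
affine: ✗, needs contraction — f ×2
relevant: ✗, h, g left unused
unrestricted: ✓, typability at (T3 -> (T1 -> T3) -> T2) -> T3 -> T2 is all that's needed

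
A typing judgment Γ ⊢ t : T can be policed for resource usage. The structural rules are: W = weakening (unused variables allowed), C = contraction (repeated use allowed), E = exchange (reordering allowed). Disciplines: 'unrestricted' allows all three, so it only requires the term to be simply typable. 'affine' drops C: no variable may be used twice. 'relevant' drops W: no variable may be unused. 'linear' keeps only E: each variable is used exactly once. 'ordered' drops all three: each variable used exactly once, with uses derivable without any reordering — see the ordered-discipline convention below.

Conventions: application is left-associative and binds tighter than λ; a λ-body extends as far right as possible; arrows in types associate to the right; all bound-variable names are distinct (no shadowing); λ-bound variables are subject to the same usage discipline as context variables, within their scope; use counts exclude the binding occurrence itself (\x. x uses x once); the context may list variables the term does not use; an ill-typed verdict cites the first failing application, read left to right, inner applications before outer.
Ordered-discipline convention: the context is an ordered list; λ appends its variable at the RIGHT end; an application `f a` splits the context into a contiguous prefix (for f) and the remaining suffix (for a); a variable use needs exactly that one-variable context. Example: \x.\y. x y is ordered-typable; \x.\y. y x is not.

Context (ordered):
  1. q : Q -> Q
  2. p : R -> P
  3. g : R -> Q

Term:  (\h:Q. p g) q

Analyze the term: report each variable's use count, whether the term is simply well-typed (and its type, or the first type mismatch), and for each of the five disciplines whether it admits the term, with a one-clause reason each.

use counts: q ×1; p ×1; g ×1; h (bound) ×0
uses in reading order: p, g, q
typing: ill-typed: an argument R -> Q mismatches the expected R
ordered: ✗ — the type mismatch rejects it
linear: ✗ — not simply typable
affine: ✗ — fails simple typing
relevant: ✗ — a type mismatch blocks all five
unrestricted: ✗ — the type mismatch rejects it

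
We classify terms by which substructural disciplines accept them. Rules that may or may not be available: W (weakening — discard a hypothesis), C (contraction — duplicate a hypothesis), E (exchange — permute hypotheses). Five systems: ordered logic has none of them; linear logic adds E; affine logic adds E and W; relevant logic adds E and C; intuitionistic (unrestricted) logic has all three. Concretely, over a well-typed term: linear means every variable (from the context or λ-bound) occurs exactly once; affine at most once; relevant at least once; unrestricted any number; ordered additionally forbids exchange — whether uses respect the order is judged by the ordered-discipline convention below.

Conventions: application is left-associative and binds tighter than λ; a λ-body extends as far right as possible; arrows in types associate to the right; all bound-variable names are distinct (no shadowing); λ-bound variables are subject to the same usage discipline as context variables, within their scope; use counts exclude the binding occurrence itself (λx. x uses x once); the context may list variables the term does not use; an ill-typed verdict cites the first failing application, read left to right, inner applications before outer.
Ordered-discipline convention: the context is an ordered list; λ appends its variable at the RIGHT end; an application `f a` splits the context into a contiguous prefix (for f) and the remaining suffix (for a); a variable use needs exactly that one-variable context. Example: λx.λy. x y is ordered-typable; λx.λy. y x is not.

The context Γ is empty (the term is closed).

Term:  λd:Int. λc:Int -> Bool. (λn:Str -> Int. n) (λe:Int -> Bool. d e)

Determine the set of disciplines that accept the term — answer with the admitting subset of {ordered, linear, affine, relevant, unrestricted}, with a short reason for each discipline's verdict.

admitted in: none
usage: d (λ-bound): 1, c (λ-bound): 0, n (λ-bound): 1, e (λ-bound): 1
left-to-right use order: n, d, e
typing: ill-typed: applying a non-function (Int)
ordered ✗ (a type mismatch blocks all five)
linear ✗ (the type mismatch rejects it)
affine ✗ (not simply typable)
relevant ✗ (fails simple typing)
unrestricted ✗ (a type mismatch blocks all five)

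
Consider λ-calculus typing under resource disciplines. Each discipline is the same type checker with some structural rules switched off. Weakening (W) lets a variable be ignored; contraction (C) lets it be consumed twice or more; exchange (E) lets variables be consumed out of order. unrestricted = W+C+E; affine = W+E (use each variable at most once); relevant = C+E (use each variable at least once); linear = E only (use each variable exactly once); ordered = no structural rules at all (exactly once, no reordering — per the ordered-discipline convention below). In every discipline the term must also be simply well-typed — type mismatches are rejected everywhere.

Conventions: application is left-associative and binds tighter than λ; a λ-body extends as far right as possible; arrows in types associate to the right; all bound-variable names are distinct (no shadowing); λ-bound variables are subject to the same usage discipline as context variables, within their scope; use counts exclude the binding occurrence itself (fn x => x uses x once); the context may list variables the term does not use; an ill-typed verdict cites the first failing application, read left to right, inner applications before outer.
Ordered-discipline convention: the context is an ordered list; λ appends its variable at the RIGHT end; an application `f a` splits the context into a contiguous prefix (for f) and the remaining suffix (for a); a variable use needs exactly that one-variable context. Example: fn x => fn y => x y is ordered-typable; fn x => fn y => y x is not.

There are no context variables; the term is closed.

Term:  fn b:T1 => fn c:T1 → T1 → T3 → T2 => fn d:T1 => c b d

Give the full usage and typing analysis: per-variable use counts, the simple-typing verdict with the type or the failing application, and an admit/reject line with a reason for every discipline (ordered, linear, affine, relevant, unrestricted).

use counts: b [bound] ×1; c [bound] ×1; d [bound] ×1
uses in reading order: c, b, d
typing: the term checks, with type T1 → (T1 → T1 → T3 → T2) → T1 → T3 → T2
ordered: ✗, no ordered split (uses run c, b, d)
linear: ✓, single use per variable (b, c, d)
affine: ✓, b, c, d: no repeats, contraction unneeded
relevant: ✓, b, c, d: all used, weakening unneeded
unrestricted: ✓, typability at T1 → (T1 → T1 → T3 → T2) → T1 → T3 → T2 is all that's needed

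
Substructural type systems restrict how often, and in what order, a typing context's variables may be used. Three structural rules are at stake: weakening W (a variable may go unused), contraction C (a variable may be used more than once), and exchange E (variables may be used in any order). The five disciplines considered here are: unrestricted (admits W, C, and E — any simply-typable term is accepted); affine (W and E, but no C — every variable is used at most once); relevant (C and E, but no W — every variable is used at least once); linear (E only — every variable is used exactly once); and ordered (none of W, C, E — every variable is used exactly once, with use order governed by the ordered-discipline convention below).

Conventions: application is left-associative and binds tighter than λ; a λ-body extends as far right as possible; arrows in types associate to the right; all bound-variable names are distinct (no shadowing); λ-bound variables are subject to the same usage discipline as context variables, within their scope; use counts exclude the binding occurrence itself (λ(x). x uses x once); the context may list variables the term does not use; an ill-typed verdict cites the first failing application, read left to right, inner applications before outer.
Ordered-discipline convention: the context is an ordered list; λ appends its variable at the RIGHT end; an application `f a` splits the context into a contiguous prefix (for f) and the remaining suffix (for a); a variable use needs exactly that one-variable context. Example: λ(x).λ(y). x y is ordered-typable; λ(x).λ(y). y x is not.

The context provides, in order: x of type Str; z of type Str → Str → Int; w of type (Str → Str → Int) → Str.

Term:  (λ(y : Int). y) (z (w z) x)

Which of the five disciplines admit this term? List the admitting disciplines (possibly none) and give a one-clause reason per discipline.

admitting disciplines: relevant, unrestricted
counts: x: 1, z: 2, w: 1, y (bound): 1
use order (left to right): y, z, w, z, x
typing: ✓ — Int
ordered ✗ (z ×2 used more than once (contraction))
linear ✗ (z ×2 used more than once (contraction))
affine ✗ (z ×2 used more than once (contraction))
relevant ✓ (at least one use each (x, z, w, y))
unrestricted ✓ (typability at Int is all that's needed)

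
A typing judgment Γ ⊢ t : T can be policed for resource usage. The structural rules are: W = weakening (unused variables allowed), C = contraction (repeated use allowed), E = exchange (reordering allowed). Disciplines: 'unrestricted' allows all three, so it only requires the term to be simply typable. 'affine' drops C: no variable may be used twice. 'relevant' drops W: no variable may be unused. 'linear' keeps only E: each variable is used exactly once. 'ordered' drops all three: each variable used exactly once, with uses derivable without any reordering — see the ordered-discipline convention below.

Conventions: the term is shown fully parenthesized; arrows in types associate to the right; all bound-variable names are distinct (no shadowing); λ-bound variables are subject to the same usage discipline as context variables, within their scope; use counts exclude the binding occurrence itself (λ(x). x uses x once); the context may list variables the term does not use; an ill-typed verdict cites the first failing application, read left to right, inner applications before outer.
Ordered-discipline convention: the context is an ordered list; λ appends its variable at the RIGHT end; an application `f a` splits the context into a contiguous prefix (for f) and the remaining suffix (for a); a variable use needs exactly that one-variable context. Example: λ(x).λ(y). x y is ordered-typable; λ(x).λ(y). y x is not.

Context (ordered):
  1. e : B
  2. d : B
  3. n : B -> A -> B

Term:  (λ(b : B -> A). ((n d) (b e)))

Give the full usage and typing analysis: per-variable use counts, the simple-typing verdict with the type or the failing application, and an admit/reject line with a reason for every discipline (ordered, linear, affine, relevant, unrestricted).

variable uses: e: 1×, d: 1×, n: 1×, b [bound]: 1×
uses in reading order: n, d, b, e
typing: ✓ — (B -> A) -> B
ordered: ✗, no contiguous prefix/suffix split fits n, d, b, e
linear: ✓, each of e, d, n, b used exactly once
affine: ✓, e, d, n, b: no repeats, contraction unneeded
relevant: ✓, none of e, d, n, b goes unused
unrestricted: ✓, simply typable at (B -> A) -> B; W, C, E all held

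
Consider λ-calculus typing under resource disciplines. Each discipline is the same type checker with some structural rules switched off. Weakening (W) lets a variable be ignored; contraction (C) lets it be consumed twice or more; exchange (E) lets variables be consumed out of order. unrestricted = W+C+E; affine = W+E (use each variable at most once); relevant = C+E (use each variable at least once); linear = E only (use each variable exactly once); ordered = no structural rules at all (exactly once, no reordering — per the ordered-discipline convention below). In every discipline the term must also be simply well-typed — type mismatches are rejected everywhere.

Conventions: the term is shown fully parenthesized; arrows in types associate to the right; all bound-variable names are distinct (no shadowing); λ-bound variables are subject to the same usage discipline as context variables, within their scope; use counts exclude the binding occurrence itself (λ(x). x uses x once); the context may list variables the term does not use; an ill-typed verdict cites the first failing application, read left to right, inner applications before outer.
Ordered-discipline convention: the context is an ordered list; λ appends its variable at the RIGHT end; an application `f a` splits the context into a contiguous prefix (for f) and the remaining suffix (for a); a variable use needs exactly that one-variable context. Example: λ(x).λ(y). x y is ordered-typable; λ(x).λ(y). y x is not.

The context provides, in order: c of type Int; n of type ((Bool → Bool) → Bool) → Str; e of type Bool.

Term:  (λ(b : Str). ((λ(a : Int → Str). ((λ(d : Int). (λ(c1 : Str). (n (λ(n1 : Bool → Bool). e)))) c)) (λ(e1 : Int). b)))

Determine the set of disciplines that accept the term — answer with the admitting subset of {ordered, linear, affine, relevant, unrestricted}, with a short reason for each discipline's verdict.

admitting disciplines: affine, unrestricted
counts: c: 1; n: 1; e: 1; b (bound): 1; a (bound): 0; d (bound): 0; c1 (bound): 0; n1 (bound): 0; e1 (bound): 0
order of uses: n, e, c, b
typing: well-typed at Str → Str → Str
ordered ✗ (unused: a, d, c1, n1, e1 — weakening required)
linear ✗ (unused: a, d, c1, n1, e1 — weakening required)
affine ✓ (c, n, e, b, a, d, c1, n1, e1: no repeats, contraction unneeded)
relevant ✗ (unused: a, d, c1, n1, e1 — weakening required)
unrestricted ✓ (well-typed at Str → Str → Str; no restrictions here)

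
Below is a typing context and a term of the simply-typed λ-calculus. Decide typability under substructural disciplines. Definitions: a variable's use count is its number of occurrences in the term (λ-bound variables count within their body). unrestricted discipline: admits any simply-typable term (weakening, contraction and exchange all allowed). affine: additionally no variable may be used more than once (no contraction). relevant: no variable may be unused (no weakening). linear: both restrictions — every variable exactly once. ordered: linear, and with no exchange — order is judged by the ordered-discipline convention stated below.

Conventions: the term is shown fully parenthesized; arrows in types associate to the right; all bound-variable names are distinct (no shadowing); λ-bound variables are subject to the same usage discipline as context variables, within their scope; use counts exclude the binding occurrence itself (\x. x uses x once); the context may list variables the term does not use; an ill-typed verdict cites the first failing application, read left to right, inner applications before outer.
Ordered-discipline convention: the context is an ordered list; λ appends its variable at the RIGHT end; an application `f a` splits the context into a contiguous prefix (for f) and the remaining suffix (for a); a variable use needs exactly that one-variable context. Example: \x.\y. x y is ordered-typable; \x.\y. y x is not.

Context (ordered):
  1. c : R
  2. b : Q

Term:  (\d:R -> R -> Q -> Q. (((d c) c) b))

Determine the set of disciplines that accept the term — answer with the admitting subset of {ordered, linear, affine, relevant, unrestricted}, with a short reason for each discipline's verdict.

admitted by: relevant, unrestricted
usage: c ×2; b ×1; d [bound] ×1
left-to-right use order: d, c, c, b
typing: well-typed — term : (R -> R -> Q -> Q) -> Q
ordered ✗ (needs contraction — c ×2)
linear ✗ (needs contraction — c ×2)
affine ✗ (needs contraction — c ×2)
relevant ✓ (none of c, b, d goes unused)
unrestricted ✓ (well-typed at (R -> R -> Q -> Q) -> Q; no restrictions here)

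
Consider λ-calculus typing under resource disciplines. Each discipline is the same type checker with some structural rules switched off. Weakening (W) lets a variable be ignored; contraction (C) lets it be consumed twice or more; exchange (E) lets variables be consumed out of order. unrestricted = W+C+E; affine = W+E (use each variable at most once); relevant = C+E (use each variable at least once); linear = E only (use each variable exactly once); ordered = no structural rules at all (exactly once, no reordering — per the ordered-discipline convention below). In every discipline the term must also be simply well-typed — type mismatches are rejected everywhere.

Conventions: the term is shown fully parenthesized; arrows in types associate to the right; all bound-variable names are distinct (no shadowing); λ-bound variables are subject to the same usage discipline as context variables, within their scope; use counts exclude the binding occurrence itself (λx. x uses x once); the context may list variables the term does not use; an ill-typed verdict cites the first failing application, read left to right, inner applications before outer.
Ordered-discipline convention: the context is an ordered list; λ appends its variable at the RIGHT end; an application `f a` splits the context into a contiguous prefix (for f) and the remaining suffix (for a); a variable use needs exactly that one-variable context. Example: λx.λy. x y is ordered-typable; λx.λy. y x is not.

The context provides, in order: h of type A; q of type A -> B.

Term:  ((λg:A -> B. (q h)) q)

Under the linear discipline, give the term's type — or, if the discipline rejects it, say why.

not well-typed under linear — repeated use of q ×2; g never used (weakening)
variable uses: h=1; q=2; g (λ-bound)=0
use order (left to right): q, h, q
typing: ✓ — B
per-discipline verdicts: ordered ✗ | linear ✗ | affine ✗ | relevant ✗ | unrestricted ✓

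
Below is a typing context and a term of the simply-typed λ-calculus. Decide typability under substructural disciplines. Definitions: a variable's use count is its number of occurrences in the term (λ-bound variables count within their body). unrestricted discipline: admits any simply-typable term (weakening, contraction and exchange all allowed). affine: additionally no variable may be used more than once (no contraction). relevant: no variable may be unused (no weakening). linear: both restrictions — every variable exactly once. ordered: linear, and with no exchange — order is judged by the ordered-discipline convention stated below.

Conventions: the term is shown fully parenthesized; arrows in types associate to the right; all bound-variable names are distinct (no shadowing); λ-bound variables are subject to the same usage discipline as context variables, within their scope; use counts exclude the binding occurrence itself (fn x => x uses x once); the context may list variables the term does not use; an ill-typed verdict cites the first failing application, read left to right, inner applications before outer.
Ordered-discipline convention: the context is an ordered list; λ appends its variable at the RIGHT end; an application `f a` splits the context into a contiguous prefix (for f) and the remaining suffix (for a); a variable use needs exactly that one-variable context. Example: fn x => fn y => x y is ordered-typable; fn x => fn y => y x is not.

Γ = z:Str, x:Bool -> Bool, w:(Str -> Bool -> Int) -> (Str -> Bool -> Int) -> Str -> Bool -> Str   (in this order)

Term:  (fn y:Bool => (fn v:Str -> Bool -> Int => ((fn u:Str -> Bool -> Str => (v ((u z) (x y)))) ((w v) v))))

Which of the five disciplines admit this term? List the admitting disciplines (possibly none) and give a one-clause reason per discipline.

accepted by: relevant, unrestricted
variable uses: z: 1; x: 1; w: 1; y (bound): 1; v (bound): 3; u (bound): 1
left-to-right use order: v, u, z, x, y, w, v, v
typing: the term checks, with type Bool -> (Str -> Bool -> Int) -> Bool -> Int
ordered: ✗ — v ×3 used more than once (contraction)
linear: ✗ — v ×3 used more than once (contraction)
affine: ✗ — v ×3 used more than once (contraction)
relevant: ✓ — at least one use each (z, x, w, y, v, u)
unrestricted: ✓ — simply typable at Bool -> (Str -> Bool -> Int) -> Bool -> Int; W, C, E all held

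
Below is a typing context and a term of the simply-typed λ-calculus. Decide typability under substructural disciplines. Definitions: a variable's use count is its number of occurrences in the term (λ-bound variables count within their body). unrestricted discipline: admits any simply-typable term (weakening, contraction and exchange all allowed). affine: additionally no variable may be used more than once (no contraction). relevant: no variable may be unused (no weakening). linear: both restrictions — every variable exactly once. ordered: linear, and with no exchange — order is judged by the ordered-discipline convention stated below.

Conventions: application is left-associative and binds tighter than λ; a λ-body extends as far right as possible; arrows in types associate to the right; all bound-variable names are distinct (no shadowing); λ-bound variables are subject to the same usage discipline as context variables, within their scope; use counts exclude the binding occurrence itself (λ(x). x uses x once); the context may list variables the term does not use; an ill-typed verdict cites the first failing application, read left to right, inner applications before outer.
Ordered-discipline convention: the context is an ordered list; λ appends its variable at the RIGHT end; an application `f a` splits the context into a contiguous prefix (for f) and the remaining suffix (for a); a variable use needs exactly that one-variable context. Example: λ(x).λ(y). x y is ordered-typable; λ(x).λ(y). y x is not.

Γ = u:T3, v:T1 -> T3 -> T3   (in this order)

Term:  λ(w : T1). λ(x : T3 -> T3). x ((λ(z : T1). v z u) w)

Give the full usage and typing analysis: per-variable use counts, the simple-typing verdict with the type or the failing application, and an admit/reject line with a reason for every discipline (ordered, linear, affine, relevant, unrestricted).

usage: u=1; v=1; w [bound]=1; x [bound]=1; z [bound]=1
uses in reading order: x, v, z, u, w
typing: the term checks, with type T1 -> (T3 -> T3) -> T3
ordered ✗ (needs exchange: uses follow x, v, z, u, w)
linear ✓ (each of u, v, w, x, z used exactly once)
affine ✓ (at most one use each (u, v, w, x, z))
relevant ✓ (u, v, w, x, z: all used, weakening unneeded)
unrestricted ✓ (simply typable at T1 -> (T3 -> T3) -> T3; W, C, E all held)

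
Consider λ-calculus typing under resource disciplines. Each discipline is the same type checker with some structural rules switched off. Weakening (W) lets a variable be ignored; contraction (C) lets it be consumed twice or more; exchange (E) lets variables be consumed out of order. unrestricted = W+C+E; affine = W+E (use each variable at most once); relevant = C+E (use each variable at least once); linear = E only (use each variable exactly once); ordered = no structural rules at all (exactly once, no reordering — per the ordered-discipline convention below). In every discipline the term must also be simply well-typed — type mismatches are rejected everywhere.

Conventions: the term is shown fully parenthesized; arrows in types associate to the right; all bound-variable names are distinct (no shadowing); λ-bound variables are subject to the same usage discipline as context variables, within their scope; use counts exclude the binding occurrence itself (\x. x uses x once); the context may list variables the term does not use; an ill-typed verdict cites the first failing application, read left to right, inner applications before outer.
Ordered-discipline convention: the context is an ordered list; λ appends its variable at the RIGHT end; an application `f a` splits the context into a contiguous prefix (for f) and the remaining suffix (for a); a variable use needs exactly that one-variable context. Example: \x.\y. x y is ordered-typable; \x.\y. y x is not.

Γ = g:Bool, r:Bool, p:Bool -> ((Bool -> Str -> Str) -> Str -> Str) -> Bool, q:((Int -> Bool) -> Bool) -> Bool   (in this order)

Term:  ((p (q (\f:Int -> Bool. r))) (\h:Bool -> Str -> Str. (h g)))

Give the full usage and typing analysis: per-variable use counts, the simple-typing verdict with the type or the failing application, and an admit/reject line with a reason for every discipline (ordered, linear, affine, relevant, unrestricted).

counts: g ×1, r ×1, p ×1, q ×1, f (λ-bound) ×0, h (λ-bound) ×1
use order (left to right): p, q, r, h, g
typing: well-typed — term : Bool
ordered: ✗, unused: f — weakening required
linear: ✗, unused: f — weakening required
affine: ✓, at most one use each (g, r, p, q, f, h)
relevant: ✗, unused: f — weakening required
unrestricted: ✓, well-typed at Bool; no restrictions here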